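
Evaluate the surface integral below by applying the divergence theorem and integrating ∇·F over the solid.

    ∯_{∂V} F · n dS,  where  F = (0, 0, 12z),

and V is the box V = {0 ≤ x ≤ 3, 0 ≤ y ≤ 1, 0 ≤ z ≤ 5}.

By the divergence theorem,

    ∯_{∂V} F · n dS = ∭_V (∇ · F) dV.

Compute the divergence:
    ∇ · F = ∂F_x/∂x + ∂F_y/∂y + ∂F_z/∂z = 0 + 0 + 12 = 12.

V is a rectangular box, so dV = dx dy dz with 0 ≤ x ≤ 3, 0 ≤ y ≤ 1, 0 ≤ z ≤ 5.

Integrate (12) over V as an iterated integral:

    ∭_V (∇·F) dV = ∫_0^{3} ∫_0^{1} ∫_0^{5} (12) dz dy dx.

Inner (z from 0 to 5): 60.
Middle (y from 0 to 1): 60.
Outer (x from 0 to 3): 180.

Therefore ∯_{∂V} F · n dS = 180.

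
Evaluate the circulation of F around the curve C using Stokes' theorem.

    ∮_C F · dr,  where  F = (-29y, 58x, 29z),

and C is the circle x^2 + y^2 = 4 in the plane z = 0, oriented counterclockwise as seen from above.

Let S be the flat disk x^2 + y^2 ≤ 4 in the plane z = 0, with upward unit normal n̂ = ẑ. By Stokes' theorem,

    ∮_C F · dr = ∬_S (∇ × F) · n̂ dS = ∬_D (curl F)_z dA,

where D is the disk x^2 + y^2 ≤ 4.

Compute the curl of F = (-29y, 58x, 29z):
    (∇ × F)_x = ∂F_z/∂y - ∂F_y/∂z = 0,
    (∇ × F)_y = ∂F_x/∂z - ∂F_z/∂x = 0,
    (∇ × F)_z = ∂F_y/∂x - ∂F_x/∂y = 87.

On z = 0, (curl F)_z = 87.

Convert to polar (x = r cos θ, y = r sin θ, dA = r dr dθ); the integrand becomes 87, so

    ∬_D (curl F)_z dA = ∫_0^{2π} ∫_0^{2} (87) · r dr dθ.

Inner (r from 0 to 2): 174.
Outer (θ from 0 to 2π): 348π.

Therefore ∮_C F · dr = 348π.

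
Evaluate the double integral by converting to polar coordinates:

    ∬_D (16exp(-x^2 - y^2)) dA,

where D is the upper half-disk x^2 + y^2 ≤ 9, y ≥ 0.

The region D is 0 ≤ r ≤ 3, 0 ≤ θ ≤ π in polar coordinates, where x = r cos(θ), y = r sin(θ), and dA = r dr dθ.

Under the substitution, the integrand becomes 16exp(-r^2), so

    ∬_D (16exp(-x^2 - y^2)) dA = ∫_{0}^{π} ∫_{0}^{3} (16exp(-r^2)) · r dr dθ.

Inner integral (in r): ∫_{0}^{3} (16exp(-r^2)) · r dr = 8 - 8exp(-9).

Outer integral (in θ): ∫_{0}^{π} (8 - 8exp(-9)) dθ = -8π exp(-9) + 8π.

Therefore ∬_D (16exp(-x^2 - y^2)) dA = -8π exp(-9) + 8π.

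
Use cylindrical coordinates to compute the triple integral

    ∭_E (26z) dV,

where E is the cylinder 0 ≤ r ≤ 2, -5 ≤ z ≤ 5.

In cylindrical coordinates, x = r cos(θ), y = r sin(θ), z = z, and dV = r dr dθ dz.

The integrand becomes 26z, so

    ∭_E (26z) dV = ∫_{0}^{2π} ∫_{0}^{2} ∫_{-5}^{5} (26z) · r dz dr dθ.

Inner (z): 0.
Middle (r from 0 to 2): 0.
Outer (θ): 0.

Therefore the triple integral equals 0.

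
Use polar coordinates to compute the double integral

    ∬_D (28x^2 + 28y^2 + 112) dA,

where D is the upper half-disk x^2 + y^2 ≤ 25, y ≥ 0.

The region D is 0 ≤ r ≤ 5, 0 ≤ θ ≤ π in polar coordinates, where x = r cos(θ), y = r sin(θ), and dA = r dr dθ.

Under the substitution, the integrand becomes 28r^2 + 112, so

    ∬_D (28x^2 + 28y^2 + 112) dA = ∫_{0}^{π} ∫_{0}^{5} (28r^2 + 112) · r dr dθ.

Inner integral (in r): ∫_{0}^{5} (28r^2 + 112) · r dr = 5775.

Outer integral (in θ): ∫_{0}^{π} (5775) dθ = 5775π.

Therefore ∬_D (28x^2 + 28y^2 + 112) dA = 5775π.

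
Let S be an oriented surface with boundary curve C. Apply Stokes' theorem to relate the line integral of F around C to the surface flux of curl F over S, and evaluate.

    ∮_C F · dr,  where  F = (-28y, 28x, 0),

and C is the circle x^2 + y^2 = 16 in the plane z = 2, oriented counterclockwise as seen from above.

Let S be the flat disk x^2 + y^2 ≤ 16 in the plane z = 2, with upward unit normal n̂ = ẑ. By Stokes' theorem,

    ∮_C F · dr = ∬_S (∇ × F) · n̂ dS = ∬_D (curl F)_z dA,

where D is the disk x^2 + y^2 ≤ 16.

Compute the curl of F = (-28y, 28x, 0):
    (∇ × F)_x = ∂F_z/∂y - ∂F_y/∂z = 0,
    (∇ × F)_y = ∂F_x/∂z - ∂F_z/∂x = 0,
    (∇ × F)_z = ∂F_y/∂x - ∂F_x/∂y = 56.

On z = 2, (curl F)_z = 56.

Convert to polar (x = r cos θ, y = r sin θ, dA = r dr dθ); the integrand becomes 56, so

    ∬_D (curl F)_z dA = ∫_0^{2π} ∫_0^{4} (56) · r dr dθ.

Inner (r from 0 to 4): 448.
Outer (θ from 0 to 2π): 896π.

Therefore ∮_C F · dr = 896π.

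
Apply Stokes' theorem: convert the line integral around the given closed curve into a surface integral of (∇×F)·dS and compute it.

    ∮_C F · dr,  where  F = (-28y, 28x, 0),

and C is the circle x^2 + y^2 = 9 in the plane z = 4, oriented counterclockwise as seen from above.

Let S be the flat disk x^2 + y^2 ≤ 9 in the plane z = 4, with upward unit normal n̂ = ẑ. By Stokes' theorem,

    ∮_C F · dr = ∬_S (∇ × F) · n̂ dS = ∬_D (curl F)_z dA,

where D is the disk x^2 + y^2 ≤ 9.

Compute the curl of F = (-28y, 28x, 0):
    (∇ × F)_x = ∂F_z/∂y - ∂F_y/∂z = 0,
    (∇ × F)_y = ∂F_x/∂z - ∂F_z/∂x = 0,
    (∇ × F)_z = ∂F_y/∂x - ∂F_x/∂y = 56.

On z = 4, (curl F)_z = 56.

Convert to polar (x = r cos θ, y = r sin θ, dA = r dr dθ); the integrand becomes 56, so

    ∬_D (curl F)_z dA = ∫_0^{2π} ∫_0^{3} (56) · r dr dθ.

Inner (r from 0 to 3): 252.
Outer (θ from 0 to 2π): 504π.

Therefore ∮_C F · dr = 504π.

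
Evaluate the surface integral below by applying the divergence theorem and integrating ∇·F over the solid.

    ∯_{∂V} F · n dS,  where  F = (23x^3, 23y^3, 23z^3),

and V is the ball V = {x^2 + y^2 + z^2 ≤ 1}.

By the divergence theorem,

    ∯_{∂V} F · n dS = ∭_V (∇ · F) dV.

Compute the divergence:
    ∇ · F = ∂F_x/∂x + ∂F_y/∂y + ∂F_z/∂z = 69x^2 + 69y^2 + 69z^2.

In spherical coordinates, x = ρ sin(φ) cos(θ), y = ρ sin(φ) sin(θ), z = ρ cos(φ), dV = ρ^2 sin(φ) dρ dφ dθ, with 0 ≤ ρ ≤ 1, 0 ≤ φ ≤ π, 0 ≤ θ ≤ 2π.

The integrand, after substitution and multiplying by the volume element, becomes (69ρ^2) · ρ^2 sin(φ), so

    ∭_V (∇·F) dV = ∫_0^{2π} ∫_0^{π} ∫_0^{1} (69ρ^2) · ρ^2 sin(φ) dρ dφ dθ.

Inner (ρ from 0 to 1): 69sin(φ)/5.
Middle (φ from 0 to π): 138/5.
Outer (θ from 0 to 2π): 276π/5.

Therefore ∯_{∂V} F · n dS = 276π/5.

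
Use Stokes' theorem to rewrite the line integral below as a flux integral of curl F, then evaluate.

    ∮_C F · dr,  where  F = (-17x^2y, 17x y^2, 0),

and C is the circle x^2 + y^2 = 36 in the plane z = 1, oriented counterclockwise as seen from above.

Let S be the flat disk x^2 + y^2 ≤ 36 in the plane z = 1, with upward unit normal n̂ = ẑ. By Stokes' theorem,

    ∮_C F · dr = ∬_S (∇ × F) · n̂ dS = ∬_D (curl F)_z dA,

where D is the disk x^2 + y^2 ≤ 36.

Compute the curl of F = (-17x^2y, 17x y^2, 0):
    (∇ × F)_x = ∂F_z/∂y - ∂F_y/∂z = 0,
    (∇ × F)_y = ∂F_x/∂z - ∂F_z/∂x = 0,
    (∇ × F)_z = ∂F_y/∂x - ∂F_x/∂y = 17x^2 + 17y^2.

On z = 1, (curl F)_z = 17x^2 + 17y^2.

Convert to polar (x = r cos θ, y = r sin θ, dA = r dr dθ); the integrand becomes 17r^2, so

    ∬_D (curl F)_z dA = ∫_0^{2π} ∫_0^{6} (17r^2) · r dr dθ.

Inner (r from 0 to 6): 5508.
Outer (θ from 0 to 2π): 11016π.

Therefore ∮_C F · dr = 11016π.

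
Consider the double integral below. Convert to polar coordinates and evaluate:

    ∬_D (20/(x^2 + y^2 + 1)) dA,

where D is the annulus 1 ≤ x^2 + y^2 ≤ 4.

The region D is 1 ≤ r ≤ 2, 0 ≤ θ ≤ 2π in polar coordinates, where x = r cos(θ), y = r sin(θ), and dA = r dr dθ.

Under the substitution, the integrand becomes 20/(r^2 + 1), so

    ∬_D (20/(x^2 + y^2 + 1)) dA = ∫_{0}^{2π} ∫_{1}^{2} (20/(r^2 + 1)) · r dr dθ.

Inner integral (in r): ∫_{1}^{2} (20/(r^2 + 1)) · r dr = log(9765625/1024).

Outer integral (in θ): ∫_{0}^{2π} (log(9765625/1024)) dθ = log((9765625/1024)^(2π)).

Therefore ∬_D (20/(x^2 + y^2 + 1)) dA = log((9765625/1024)^(2π)).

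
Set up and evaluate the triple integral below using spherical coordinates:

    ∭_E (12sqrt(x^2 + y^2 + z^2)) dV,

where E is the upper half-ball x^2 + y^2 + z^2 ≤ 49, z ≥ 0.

In spherical coordinates, x = ρ sin(φ) cos(θ), y = ρ sin(φ) sin(θ), z = ρ cos(φ), and dV = ρ^2 sin(φ) dρ dφ dθ.

The integrand becomes 12ρ, so

    ∭_E (12sqrt(x^2 + y^2 + z^2)) dV = ∫_{0}^{2π} ∫_{0}^{π/2} ∫_{0}^{7} (12ρ) · ρ^2 sin(φ) dρ dφ dθ.

Inner (ρ): 7203sin(φ).
Middle (φ): 7203.
Outer (θ): 14406π.

Therefore the triple integral equals 14406π.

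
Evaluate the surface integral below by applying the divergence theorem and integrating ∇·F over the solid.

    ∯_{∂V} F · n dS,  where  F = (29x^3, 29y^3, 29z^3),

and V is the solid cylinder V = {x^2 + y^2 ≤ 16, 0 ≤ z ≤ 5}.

By the divergence theorem,

    ∯_{∂V} F · n dS = ∭_V (∇ · F) dV.

Compute the divergence:
    ∇ · F = ∂F_x/∂x + ∂F_y/∂y + ∂F_z/∂z = 87x^2 + 87y^2 + 87z^2.

In cylindrical coordinates, x = r cos(θ), y = r sin(θ), z = z, dV = r dr dθ dz, with 0 ≤ r ≤ 4, 0 ≤ θ ≤ 2π, 0 ≤ z ≤ 5.

The integrand, after substitution and multiplying by the volume element, becomes (87r^2 + 87z^2) · r, so

    ∭_V (∇·F) dV = ∫_0^{2π} ∫_0^{4} ∫_0^{5} (87r^2 + 87z^2) · r dz dr dθ.

Inner (z from 0 to 5): 435r^3 + 3625r.
Middle (r from 0 to 4): 56840.
Outer (θ from 0 to 2π): 113680π.

Therefore ∯_{∂V} F · n dS = 113680π.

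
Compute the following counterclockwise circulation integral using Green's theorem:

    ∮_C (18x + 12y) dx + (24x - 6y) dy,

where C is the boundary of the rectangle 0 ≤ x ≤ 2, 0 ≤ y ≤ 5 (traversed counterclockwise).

Green's theorem converts the closed line integral into a double integral over the enclosed region D:

    ∮_C P dx + Q dy = ∬_D (∂Q/∂x - ∂P/∂y) dA.

Here P = 18x + 12y, Q = 24x - 6y, so

    ∂Q/∂x = 24,    ∂P/∂y = 12,
    ∂Q/∂x - ∂P/∂y = 12.

D is the region 0 ≤ x ≤ 2, 0 ≤ y ≤ 5. Evaluating the double integral:

    ∬_D (12) dA = ∫_0^{2} ∫_0^{5} (12) dy dx.

Inner (y from 0 to 5): 60.
Outer (x from 0 to 2): 120.

Therefore ∮_C P dx + Q dy = 120.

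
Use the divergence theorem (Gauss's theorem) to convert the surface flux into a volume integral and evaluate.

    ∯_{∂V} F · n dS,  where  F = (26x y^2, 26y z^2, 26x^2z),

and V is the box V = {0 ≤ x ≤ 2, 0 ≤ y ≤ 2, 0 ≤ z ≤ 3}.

By the divergence theorem,

    ∯_{∂V} F · n dS = ∭_V (∇ · F) dV.

Compute the divergence:
    ∇ · F = ∂F_x/∂x + ∂F_y/∂y + ∂F_z/∂z = 26y^2 + 26z^2 + 26x^2 = 26x^2 + 26y^2 + 26z^2.

V is a rectangular box, so dV = dx dy dz with 0 ≤ x ≤ 2, 0 ≤ y ≤ 2, 0 ≤ z ≤ 3.

Integrate (26x^2 + 26y^2 + 26z^2) over V as an iterated integral:

    ∭_V (∇·F) dV = ∫_0^{2} ∫_0^{2} ∫_0^{3} (26x^2 + 26y^2 + 26z^2) dz dy dx.

Inner (z from 0 to 3): 78x^2 + 78y^2 + 234.
Middle (y from 0 to 2): 156x^2 + 676.
Outer (x from 0 to 2): 1768.

Therefore ∯_{∂V} F · n dS = 1768.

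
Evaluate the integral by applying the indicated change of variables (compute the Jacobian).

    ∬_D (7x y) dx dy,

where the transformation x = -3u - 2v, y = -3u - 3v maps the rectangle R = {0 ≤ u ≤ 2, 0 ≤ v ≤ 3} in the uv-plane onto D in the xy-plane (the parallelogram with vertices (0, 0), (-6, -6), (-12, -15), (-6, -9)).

Compute the Jacobian determinant of (x, y) with respect to (u, v):

    ∂(x,y)/∂(u,v) = | -3  -2 | = (-3)(-3) - (-2)(-3) = 3.
                   | -3  -3 |

Its absolute value is |J| = 3 (the area scaling factor).

Substituting x = -3u - 2v, y = -3u - 3v into the integrand,

    7x y → 63u^2 + 105u v + 42v^2,

so the integral becomes

    ∬_R (63u^2 + 105u v + 42v^2) · |J| du dv = ∫_0^2 ∫_0^3 (189u^2 + 315u v + 126v^2) dv du.

Inner (v): 567u^2 + 2835u/2 + 1134.
Outer (u): 6615.

Therefore ∬_D (7x y) dx dy = 6615.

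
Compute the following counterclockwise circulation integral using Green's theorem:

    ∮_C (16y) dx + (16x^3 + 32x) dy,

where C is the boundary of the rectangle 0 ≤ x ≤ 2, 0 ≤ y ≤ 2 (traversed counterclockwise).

Green's theorem converts the closed line integral into a double integral over the enclosed region D:

    ∮_C P dx + Q dy = ∬_D (∂Q/∂x - ∂P/∂y) dA.

Here P = 16y, Q = 16x^3 + 32x, so

    ∂Q/∂x = 48x^2 + 32,    ∂P/∂y = 16,
    ∂Q/∂x - ∂P/∂y = 48x^2 + 16.

D is the region 0 ≤ x ≤ 2, 0 ≤ y ≤ 2. Evaluating the double integral:

    ∬_D (48x^2 + 16) dA = ∫_0^{2} ∫_0^{2} (48x^2 + 16) dy dx.

Inner (y from 0 to 2): 96x^2 + 32.
Outer (x from 0 to 2): 320.

Therefore ∮_C P dx + Q dy = 320.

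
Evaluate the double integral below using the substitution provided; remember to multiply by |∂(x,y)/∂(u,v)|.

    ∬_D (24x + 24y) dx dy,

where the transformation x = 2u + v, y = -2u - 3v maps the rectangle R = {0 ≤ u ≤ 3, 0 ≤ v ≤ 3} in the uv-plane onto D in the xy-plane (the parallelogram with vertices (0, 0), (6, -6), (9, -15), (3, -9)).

Compute the Jacobian determinant of (x, y) with respect to (u, v):

    ∂(x,y)/∂(u,v) = | 2  1 | = (2)(-3) - (1)(-2) = -4.
                   | -2  -3 |

Its absolute value is |J| = 4 (the area scaling factor).

Substituting x = 2u + v, y = -2u - 3v into the integrand,

    24x + 24y → -48v,

so the integral becomes

    ∬_R (-48v) · |J| du dv = ∫_0^3 ∫_0^3 (-192v) dv du.

Inner (v): -864.
Outer (u): -2592.

Therefore ∬_D (24x + 24y) dx dy = -2592.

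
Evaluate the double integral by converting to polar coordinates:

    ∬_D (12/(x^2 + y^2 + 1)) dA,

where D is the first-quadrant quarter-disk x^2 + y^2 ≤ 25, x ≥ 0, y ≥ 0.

The region D is 0 ≤ r ≤ 5, 0 ≤ θ ≤ π/2 in polar coordinates, where x = r cos(θ), y = r sin(θ), and dA = r dr dθ.

Under the substitution, the integrand becomes 12/(r^2 + 1), so

    ∬_D (12/(x^2 + y^2 + 1)) dA = ∫_{0}^{π/2} ∫_{0}^{5} (12/(r^2 + 1)) · r dr dθ.

Inner integral (in r): ∫_{0}^{5} (12/(r^2 + 1)) · r dr = log(308915776).

Outer integral (in θ): ∫_{0}^{π/2} (log(308915776)) dθ = 3π log(26).

Therefore ∬_D (12/(x^2 + y^2 + 1)) dA = 3π log(26).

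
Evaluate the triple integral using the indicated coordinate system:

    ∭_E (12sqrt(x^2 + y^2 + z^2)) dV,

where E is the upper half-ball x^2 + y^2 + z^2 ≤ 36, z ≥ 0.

In spherical coordinates, x = ρ sin(φ) cos(θ), y = ρ sin(φ) sin(θ), z = ρ cos(φ), and dV = ρ^2 sin(φ) dρ dφ dθ.

The integrand becomes 12ρ, so

    ∭_E (12sqrt(x^2 + y^2 + z^2)) dV = ∫_{0}^{2π} ∫_{0}^{π/2} ∫_{0}^{6} (12ρ) · ρ^2 sin(φ) dρ dφ dθ.

Inner (ρ): 3888sin(φ).
Middle (φ): 3888.
Outer (θ): 7776π.

Therefore the triple integral equals 7776π.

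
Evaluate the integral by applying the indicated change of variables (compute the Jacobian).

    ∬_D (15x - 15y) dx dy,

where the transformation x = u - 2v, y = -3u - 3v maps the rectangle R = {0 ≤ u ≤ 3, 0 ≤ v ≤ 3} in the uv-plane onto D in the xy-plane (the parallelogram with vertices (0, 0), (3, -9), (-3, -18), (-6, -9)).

Compute the Jacobian determinant of (x, y) with respect to (u, v):

    ∂(x,y)/∂(u,v) = | 1  -2 | = (1)(-3) - (-2)(-3) = -9.
                   | -3  -3 |

Its absolute value is |J| = 9 (the area scaling factor).

Substituting x = u - 2v, y = -3u - 3v into the integrand,

    15x - 15y → 60u + 15v,

so the integral becomes

    ∬_R (60u + 15v) · |J| du dv = ∫_0^3 ∫_0^3 (540u + 135v) dv du.

Inner (v): 1620u + 1215/2.
Outer (u): 18225/2.

Therefore ∬_D (15x - 15y) dx dy = 18225/2.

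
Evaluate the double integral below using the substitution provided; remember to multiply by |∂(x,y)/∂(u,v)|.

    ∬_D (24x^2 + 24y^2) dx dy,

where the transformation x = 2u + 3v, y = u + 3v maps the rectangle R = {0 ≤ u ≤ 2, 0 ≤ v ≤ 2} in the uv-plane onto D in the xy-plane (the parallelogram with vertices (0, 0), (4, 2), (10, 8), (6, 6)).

Compute the Jacobian determinant of (x, y) with respect to (u, v):

    ∂(x,y)/∂(u,v) = | 2  3 | = (2)(3) - (3)(1) = 3.
                   | 1  3 |

Its absolute value is |J| = 3 (the area scaling factor).

Substituting x = 2u + 3v, y = u + 3v into the integrand,

    24x^2 + 24y^2 → 120u^2 + 432u v + 432v^2,

so the integral becomes

    ∬_R (120u^2 + 432u v + 432v^2) · |J| du dv = ∫_0^2 ∫_0^2 (360u^2 + 1296u v + 1296v^2) dv du.

Inner (v): 720u^2 + 2592u + 3456.
Outer (u): 14016.

Therefore ∬_D (24x^2 + 24y^2) dx dy = 14016.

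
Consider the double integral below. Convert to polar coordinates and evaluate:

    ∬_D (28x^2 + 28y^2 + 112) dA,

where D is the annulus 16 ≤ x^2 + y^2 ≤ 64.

The region D is 4 ≤ r ≤ 8, 0 ≤ θ ≤ 2π in polar coordinates, where x = r cos(θ), y = r sin(θ), and dA = r dr dθ.

Under the substitution, the integrand becomes 28r^2 + 112, so

    ∬_D (28x^2 + 28y^2 + 112) dA = ∫_{0}^{2π} ∫_{4}^{8} (28r^2 + 112) · r dr dθ.

Inner integral (in r): ∫_{4}^{8} (28r^2 + 112) · r dr = 29568.

Outer integral (in θ): ∫_{0}^{2π} (29568) dθ = 59136π.

Therefore ∬_D (28x^2 + 28y^2 + 112) dA = 59136π.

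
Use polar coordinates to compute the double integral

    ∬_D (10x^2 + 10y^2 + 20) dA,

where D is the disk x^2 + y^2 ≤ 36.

The region D is 0 ≤ r ≤ 6, 0 ≤ θ ≤ 2π in polar coordinates, where x = r cos(θ), y = r sin(θ), and dA = r dr dθ.

Under the substitution, the integrand becomes 10r^2 + 20, so

    ∬_D (10x^2 + 10y^2 + 20) dA = ∫_{0}^{2π} ∫_{0}^{6} (10r^2 + 20) · r dr dθ.

Inner integral (in r): ∫_{0}^{6} (10r^2 + 20) · r dr = 3600.

Outer integral (in θ): ∫_{0}^{2π} (3600) dθ = 7200π.

Therefore ∬_D (10x^2 + 10y^2 + 20) dA = 7200π.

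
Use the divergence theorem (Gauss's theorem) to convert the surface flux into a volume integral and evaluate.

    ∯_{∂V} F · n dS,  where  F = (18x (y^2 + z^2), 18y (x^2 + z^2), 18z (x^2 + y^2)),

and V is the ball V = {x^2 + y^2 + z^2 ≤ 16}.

By the divergence theorem,

    ∯_{∂V} F · n dS = ∭_V (∇ · F) dV.

Compute the divergence:
    ∇ · F = ∂F_x/∂x + ∂F_y/∂y + ∂F_z/∂z = 18y^2 + 18z^2 + 18x^2 + 18z^2 + 18x^2 + 18y^2 = 36x^2 + 36y^2 + 36z^2.

In spherical coordinates, x = ρ sin(φ) cos(θ), y = ρ sin(φ) sin(θ), z = ρ cos(φ), dV = ρ^2 sin(φ) dρ dφ dθ, with 0 ≤ ρ ≤ 4, 0 ≤ φ ≤ π, 0 ≤ θ ≤ 2π.

The integrand, after substitution and multiplying by the volume element, becomes (36ρ^2) · ρ^2 sin(φ), so

    ∭_V (∇·F) dV = ∫_0^{2π} ∫_0^{π} ∫_0^{4} (36ρ^2) · ρ^2 sin(φ) dρ dφ dθ.

Inner (ρ from 0 to 4): 36864sin(φ)/5.
Middle (φ from 0 to π): 73728/5.
Outer (θ from 0 to 2π): 147456π/5.

Therefore ∯_{∂V} F · n dS = 147456π/5.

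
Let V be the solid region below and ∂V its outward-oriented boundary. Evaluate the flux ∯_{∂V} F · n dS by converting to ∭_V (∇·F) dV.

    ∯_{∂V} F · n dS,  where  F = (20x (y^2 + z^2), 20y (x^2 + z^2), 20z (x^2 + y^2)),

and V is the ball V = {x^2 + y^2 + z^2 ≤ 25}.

By the divergence theorem,

    ∯_{∂V} F · n dS = ∭_V (∇ · F) dV.

Compute the divergence:
    ∇ · F = ∂F_x/∂x + ∂F_y/∂y + ∂F_z/∂z = 20y^2 + 20z^2 + 20x^2 + 20z^2 + 20x^2 + 20y^2 = 40x^2 + 40y^2 + 40z^2.

In spherical coordinates, x = ρ sin(φ) cos(θ), y = ρ sin(φ) sin(θ), z = ρ cos(φ), dV = ρ^2 sin(φ) dρ dφ dθ, with 0 ≤ ρ ≤ 5, 0 ≤ φ ≤ π, 0 ≤ θ ≤ 2π.

The integrand, after substitution and multiplying by the volume element, becomes (40ρ^2) · ρ^2 sin(φ), so

    ∭_V (∇·F) dV = ∫_0^{2π} ∫_0^{π} ∫_0^{5} (40ρ^2) · ρ^2 sin(φ) dρ dφ dθ.

Inner (ρ from 0 to 5): 25000sin(φ).
Middle (φ from 0 to π): 50000.
Outer (θ from 0 to 2π): 100000π.

Therefore ∯_{∂V} F · n dS = 100000π.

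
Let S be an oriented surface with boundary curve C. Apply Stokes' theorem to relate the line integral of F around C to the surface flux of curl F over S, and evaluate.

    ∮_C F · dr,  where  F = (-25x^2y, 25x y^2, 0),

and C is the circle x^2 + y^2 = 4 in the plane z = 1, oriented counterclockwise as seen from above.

Let S be the flat disk x^2 + y^2 ≤ 4 in the plane z = 1, with upward unit normal n̂ = ẑ. By Stokes' theorem,

    ∮_C F · dr = ∬_S (∇ × F) · n̂ dS = ∬_D (curl F)_z dA,

where D is the disk x^2 + y^2 ≤ 4.

Compute the curl of F = (-25x^2y, 25x y^2, 0):
    (∇ × F)_x = ∂F_z/∂y - ∂F_y/∂z = 0,
    (∇ × F)_y = ∂F_x/∂z - ∂F_z/∂x = 0,
    (∇ × F)_z = ∂F_y/∂x - ∂F_x/∂y = 25x^2 + 25y^2.

On z = 1, (curl F)_z = 25x^2 + 25y^2.

Convert to polar (x = r cos θ, y = r sin θ, dA = r dr dθ); the integrand becomes 25r^2, so

    ∬_D (curl F)_z dA = ∫_0^{2π} ∫_0^{2} (25r^2) · r dr dθ.

Inner (r from 0 to 2): 100.
Outer (θ from 0 to 2π): 200π.

Therefore ∮_C F · dr = 200π.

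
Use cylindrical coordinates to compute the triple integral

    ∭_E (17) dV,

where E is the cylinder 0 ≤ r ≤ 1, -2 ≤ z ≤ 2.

In cylindrical coordinates, x = r cos(θ), y = r sin(θ), z = z, and dV = r dr dθ dz.

The integrand becomes 17, so

    ∭_E (17) dV = ∫_{0}^{2π} ∫_{0}^{1} ∫_{-2}^{2} (17) · r dz dr dθ.

Inner (z): 68r.
Middle (r from 0 to 1): 34.
Outer (θ): 68π.

Therefore the triple integral equals 68π.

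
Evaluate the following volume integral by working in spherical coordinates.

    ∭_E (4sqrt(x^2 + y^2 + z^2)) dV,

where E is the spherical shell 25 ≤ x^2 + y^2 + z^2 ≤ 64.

In spherical coordinates, x = ρ sin(φ) cos(θ), y = ρ sin(φ) sin(θ), z = ρ cos(φ), and dV = ρ^2 sin(φ) dρ dφ dθ.

The integrand becomes 4ρ, so

    ∭_E (4sqrt(x^2 + y^2 + z^2)) dV = ∫_{0}^{2π} ∫_{0}^{π} ∫_{5}^{8} (4ρ) · ρ^2 sin(φ) dρ dφ dθ.

Inner (ρ): 3471sin(φ).
Middle (φ): 6942.
Outer (θ): 13884π.

Therefore the triple integral equals 13884π.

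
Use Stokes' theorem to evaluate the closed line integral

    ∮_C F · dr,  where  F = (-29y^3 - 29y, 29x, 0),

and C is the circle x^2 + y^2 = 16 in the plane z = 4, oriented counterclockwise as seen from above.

Let S be the flat disk x^2 + y^2 ≤ 16 in the plane z = 4, with upward unit normal n̂ = ẑ. By Stokes' theorem,

    ∮_C F · dr = ∬_S (∇ × F) · n̂ dS = ∬_D (curl F)_z dA,

where D is the disk x^2 + y^2 ≤ 16.

Compute the curl of F = (-29y^3 - 29y, 29x, 0):
    (∇ × F)_x = ∂F_z/∂y - ∂F_y/∂z = 0,
    (∇ × F)_y = ∂F_x/∂z - ∂F_z/∂x = 0,
    (∇ × F)_z = ∂F_y/∂x - ∂F_x/∂y = 87y^2 + 58.

On z = 4, (curl F)_z = 87y^2 + 58.

Convert to polar (x = r cos θ, y = r sin θ, dA = r dr dθ); the integrand becomes 87r^2sin(θ)^2 + 58, so

    ∬_D (curl F)_z dA = ∫_0^{2π} ∫_0^{4} (87r^2sin(θ)^2 + 58) · r dr dθ.

Inner (r from 0 to 4): 5568sin(θ)^2 + 464.
Outer (θ from 0 to 2π): 6496π.

Therefore ∮_C F · dr = 6496π.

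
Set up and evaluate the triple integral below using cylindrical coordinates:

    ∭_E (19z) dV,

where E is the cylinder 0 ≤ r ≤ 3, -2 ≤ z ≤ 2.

In cylindrical coordinates, x = r cos(θ), y = r sin(θ), z = z, and dV = r dr dθ dz.

The integrand becomes 19z, so

    ∭_E (19z) dV = ∫_{0}^{2π} ∫_{0}^{3} ∫_{-2}^{2} (19z) · r dz dr dθ.

Inner (z): 0.
Middle (r from 0 to 3): 0.
Outer (θ): 0.

Therefore the triple integral equals 0.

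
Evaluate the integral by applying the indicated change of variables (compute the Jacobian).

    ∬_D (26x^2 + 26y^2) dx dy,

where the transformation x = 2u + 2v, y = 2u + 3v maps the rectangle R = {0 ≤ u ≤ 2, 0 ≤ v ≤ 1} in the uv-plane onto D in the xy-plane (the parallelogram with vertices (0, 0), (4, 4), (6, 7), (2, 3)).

Compute the Jacobian determinant of (x, y) with respect to (u, v):

    ∂(x,y)/∂(u,v) = | 2  2 | = (2)(3) - (2)(2) = 2.
                   | 2  3 |

Its absolute value is |J| = 2 (the area scaling factor).

Substituting x = 2u + 2v, y = 2u + 3v into the integrand,

    26x^2 + 26y^2 → 208u^2 + 520u v + 338v^2,

so the integral becomes

    ∬_R (208u^2 + 520u v + 338v^2) · |J| du dv = ∫_0^2 ∫_0^1 (416u^2 + 1040u v + 676v^2) dv du.

Inner (v): 416u^2 + 520u + 676/3.
Outer (u): 2600.

Therefore ∬_D (26x^2 + 26y^2) dx dy = 2600.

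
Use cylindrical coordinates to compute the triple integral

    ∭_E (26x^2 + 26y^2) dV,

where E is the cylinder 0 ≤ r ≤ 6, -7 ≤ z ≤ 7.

In cylindrical coordinates, x = r cos(θ), y = r sin(θ), z = z, and dV = r dr dθ dz.

The integrand becomes 26r^2, so

    ∭_E (26x^2 + 26y^2) dV = ∫_{0}^{2π} ∫_{0}^{6} ∫_{-7}^{7} (26r^2) · r dz dr dθ.

Inner (z): 364r^3.
Middle (r from 0 to 6): 117936.
Outer (θ): 235872π.

Therefore the triple integral equals 235872π.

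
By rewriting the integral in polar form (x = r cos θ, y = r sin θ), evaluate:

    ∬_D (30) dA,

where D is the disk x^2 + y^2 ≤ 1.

The region D is 0 ≤ r ≤ 1, 0 ≤ θ ≤ 2π in polar coordinates, where x = r cos(θ), y = r sin(θ), and dA = r dr dθ.

Under the substitution, the integrand becomes 30, so

    ∬_D (30) dA = ∫_{0}^{2π} ∫_{0}^{1} (30) · r dr dθ.

Inner integral (in r): ∫_{0}^{1} (30) · r dr = 15.

Outer integral (in θ): ∫_{0}^{2π} (15) dθ = 30π.

Therefore ∬_D (30) dA = 30π.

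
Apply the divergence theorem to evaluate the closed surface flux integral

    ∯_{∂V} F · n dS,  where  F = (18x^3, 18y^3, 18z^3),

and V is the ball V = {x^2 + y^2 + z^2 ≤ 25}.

By the divergence theorem,

    ∯_{∂V} F · n dS = ∭_V (∇ · F) dV.

Compute the divergence:
    ∇ · F = ∂F_x/∂x + ∂F_y/∂y + ∂F_z/∂z = 54x^2 + 54y^2 + 54z^2.

In spherical coordinates, x = ρ sin(φ) cos(θ), y = ρ sin(φ) sin(θ), z = ρ cos(φ), dV = ρ^2 sin(φ) dρ dφ dθ, with 0 ≤ ρ ≤ 5, 0 ≤ φ ≤ π, 0 ≤ θ ≤ 2π.

The integrand, after substitution and multiplying by the volume element, becomes (54ρ^2) · ρ^2 sin(φ), so

    ∭_V (∇·F) dV = ∫_0^{2π} ∫_0^{π} ∫_0^{5} (54ρ^2) · ρ^2 sin(φ) dρ dφ dθ.

Inner (ρ from 0 to 5): 33750sin(φ).
Middle (φ from 0 to π): 67500.
Outer (θ from 0 to 2π): 135000π.

Therefore ∯_{∂V} F · n dS = 135000π.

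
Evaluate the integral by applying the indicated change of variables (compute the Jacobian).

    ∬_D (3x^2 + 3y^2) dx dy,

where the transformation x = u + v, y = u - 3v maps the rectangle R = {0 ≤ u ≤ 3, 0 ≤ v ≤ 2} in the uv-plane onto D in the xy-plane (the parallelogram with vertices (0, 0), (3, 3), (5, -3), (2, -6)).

Compute the Jacobian determinant of (x, y) with respect to (u, v):

    ∂(x,y)/∂(u,v) = | 1  1 | = (1)(-3) - (1)(1) = -4.
                   | 1  -3 |

Its absolute value is |J| = 4 (the area scaling factor).

Substituting x = u + v, y = u - 3v into the integrand,

    3x^2 + 3y^2 → 6u^2 - 12u v + 30v^2,

so the integral becomes

    ∬_R (6u^2 - 12u v + 30v^2) · |J| du dv = ∫_0^3 ∫_0^2 (24u^2 - 48u v + 120v^2) dv du.

Inner (v): 48u^2 - 96u + 320.
Outer (u): 960.

Therefore ∬_D (3x^2 + 3y^2) dx dy = 960.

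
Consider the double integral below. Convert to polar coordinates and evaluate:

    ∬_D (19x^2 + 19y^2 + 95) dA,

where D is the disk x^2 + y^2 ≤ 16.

The region D is 0 ≤ r ≤ 4, 0 ≤ θ ≤ 2π in polar coordinates, where x = r cos(θ), y = r sin(θ), and dA = r dr dθ.

Under the substitution, the integrand becomes 19r^2 + 95, so

    ∬_D (19x^2 + 19y^2 + 95) dA = ∫_{0}^{2π} ∫_{0}^{4} (19r^2 + 95) · r dr dθ.

Inner integral (in r): ∫_{0}^{4} (19r^2 + 95) · r dr = 1976.

Outer integral (in θ): ∫_{0}^{2π} (1976) dθ = 3952π.

Therefore ∬_D (19x^2 + 19y^2 + 95) dA = 3952π.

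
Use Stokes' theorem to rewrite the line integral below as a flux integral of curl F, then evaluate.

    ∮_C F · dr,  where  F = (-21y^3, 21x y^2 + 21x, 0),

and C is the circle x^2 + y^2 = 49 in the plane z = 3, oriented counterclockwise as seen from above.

Let S be the flat disk x^2 + y^2 ≤ 49 in the plane z = 3, with upward unit normal n̂ = ẑ. By Stokes' theorem,

    ∮_C F · dr = ∬_S (∇ × F) · n̂ dS = ∬_D (curl F)_z dA,

where D is the disk x^2 + y^2 ≤ 49.

Compute the curl of F = (-21y^3, 21x y^2 + 21x, 0):
    (∇ × F)_x = ∂F_z/∂y - ∂F_y/∂z = 0,
    (∇ × F)_y = ∂F_x/∂z - ∂F_z/∂x = 0,
    (∇ × F)_z = ∂F_y/∂x - ∂F_x/∂y = 84y^2 + 21.

On z = 3, (curl F)_z = 84y^2 + 21.

Convert to polar (x = r cos θ, y = r sin θ, dA = r dr dθ); the integrand becomes 84r^2sin(θ)^2 + 21, so

    ∬_D (curl F)_z dA = ∫_0^{2π} ∫_0^{7} (84r^2sin(θ)^2 + 21) · r dr dθ.

Inner (r from 0 to 7): 50421sin(θ)^2 + 1029/2.
Outer (θ from 0 to 2π): 51450π.

Therefore ∮_C F · dr = 51450π.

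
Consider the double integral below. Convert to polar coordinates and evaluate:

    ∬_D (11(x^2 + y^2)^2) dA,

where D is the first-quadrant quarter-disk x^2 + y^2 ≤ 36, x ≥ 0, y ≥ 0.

The region D is 0 ≤ r ≤ 6, 0 ≤ θ ≤ π/2 in polar coordinates, where x = r cos(θ), y = r sin(θ), and dA = r dr dθ.

Under the substitution, the integrand becomes 11r^4, so

    ∬_D (11(x^2 + y^2)^2) dA = ∫_{0}^{π/2} ∫_{0}^{6} (11r^4) · r dr dθ.

Inner integral (in r): ∫_{0}^{6} (11r^4) · r dr = 85536.

Outer integral (in θ): ∫_{0}^{π/2} (85536) dθ = 42768π.

Therefore ∬_D (11(x^2 + y^2)^2) dA = 42768π.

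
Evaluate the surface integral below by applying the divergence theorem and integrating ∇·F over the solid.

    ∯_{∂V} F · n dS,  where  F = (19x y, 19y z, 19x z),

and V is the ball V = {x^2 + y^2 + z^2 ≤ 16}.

By the divergence theorem,

    ∯_{∂V} F · n dS = ∭_V (∇ · F) dV.

Compute the divergence:
    ∇ · F = ∂F_x/∂x + ∂F_y/∂y + ∂F_z/∂z = 19y + 19z + 19x = 19x + 19y + 19z.

In spherical coordinates, x = ρ sin(φ) cos(θ), y = ρ sin(φ) sin(θ), z = ρ cos(φ), dV = ρ^2 sin(φ) dρ dφ dθ, with 0 ≤ ρ ≤ 4, 0 ≤ φ ≤ π, 0 ≤ θ ≤ 2π.

The integrand, after substitution and multiplying by the volume element, becomes (19ρ (sqrt(2)sin(φ)sin(θ + π/4) + cos(φ))) · ρ^2 sin(φ), so

    ∭_V (∇·F) dV = ∫_0^{2π} ∫_0^{π} ∫_0^{4} (19ρ (sqrt(2)sin(φ)sin(θ + π/4) + cos(φ))) · ρ^2 sin(φ) dρ dφ dθ.

Inner (ρ from 0 to 4): 1216(sqrt(2)sin(φ)sin(θ + π/4) + cos(φ))sin(φ).
Middle (φ from 0 to π): 608sqrt(2)π sin(θ + π/4).
Outer (θ from 0 to 2π): 0.

Therefore ∯_{∂V} F · n dS = 0.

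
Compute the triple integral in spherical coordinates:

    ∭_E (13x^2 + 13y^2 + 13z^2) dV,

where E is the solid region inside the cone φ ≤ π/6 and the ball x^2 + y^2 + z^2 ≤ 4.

In spherical coordinates, x = ρ sin(φ) cos(θ), y = ρ sin(φ) sin(θ), z = ρ cos(φ), and dV = ρ^2 sin(φ) dρ dφ dθ.

The integrand becomes 13ρ^2, so

    ∭_E (13x^2 + 13y^2 + 13z^2) dV = ∫_{0}^{2π} ∫_{0}^{π/6} ∫_{0}^{2} (13ρ^2) · ρ^2 sin(φ) dρ dφ dθ.

Inner (ρ): 416sin(φ)/5.
Middle (φ): 416/5 - 208sqrt(3)/5.
Outer (θ): 416π (2 - sqrt(3))/5.

Therefore the triple integral equals 416π (2 - sqrt(3))/5.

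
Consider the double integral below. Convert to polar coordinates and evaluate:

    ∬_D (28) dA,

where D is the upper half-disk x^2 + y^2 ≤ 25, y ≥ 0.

The region D is 0 ≤ r ≤ 5, 0 ≤ θ ≤ π in polar coordinates, where x = r cos(θ), y = r sin(θ), and dA = r dr dθ.

Under the substitution, the integrand becomes 28, so

    ∬_D (28) dA = ∫_{0}^{π} ∫_{0}^{5} (28) · r dr dθ.

Inner integral (in r): ∫_{0}^{5} (28) · r dr = 350.

Outer integral (in θ): ∫_{0}^{π} (350) dθ = 350π.

Therefore ∬_D (28) dA = 350π.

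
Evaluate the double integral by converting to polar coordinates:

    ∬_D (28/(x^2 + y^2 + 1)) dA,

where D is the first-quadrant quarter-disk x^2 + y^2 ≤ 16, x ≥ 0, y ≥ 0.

The region D is 0 ≤ r ≤ 4, 0 ≤ θ ≤ π/2 in polar coordinates, where x = r cos(θ), y = r sin(θ), and dA = r dr dθ.

Under the substitution, the integrand becomes 28/(r^2 + 1), so

    ∬_D (28/(x^2 + y^2 + 1)) dA = ∫_{0}^{π/2} ∫_{0}^{4} (28/(r^2 + 1)) · r dr dθ.

Inner integral (in r): ∫_{0}^{4} (28/(r^2 + 1)) · r dr = log(168377826559400929).

Outer integral (in θ): ∫_{0}^{π/2} (log(168377826559400929)) dθ = 7π log(17).

Therefore ∬_D (28/(x^2 + y^2 + 1)) dA = 7π log(17).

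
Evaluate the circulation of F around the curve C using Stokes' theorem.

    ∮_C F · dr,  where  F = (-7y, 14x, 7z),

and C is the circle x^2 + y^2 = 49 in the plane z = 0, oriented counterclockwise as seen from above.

Let S be the flat disk x^2 + y^2 ≤ 49 in the plane z = 0, with upward unit normal n̂ = ẑ. By Stokes' theorem,

    ∮_C F · dr = ∬_S (∇ × F) · n̂ dS = ∬_D (curl F)_z dA,

where D is the disk x^2 + y^2 ≤ 49.

Compute the curl of F = (-7y, 14x, 7z):
    (∇ × F)_x = ∂F_z/∂y - ∂F_y/∂z = 0,
    (∇ × F)_y = ∂F_x/∂z - ∂F_z/∂x = 0,
    (∇ × F)_z = ∂F_y/∂x - ∂F_x/∂y = 21.

On z = 0, (curl F)_z = 21.

Convert to polar (x = r cos θ, y = r sin θ, dA = r dr dθ); the integrand becomes 21, so

    ∬_D (curl F)_z dA = ∫_0^{2π} ∫_0^{7} (21) · r dr dθ.

Inner (r from 0 to 7): 1029/2.
Outer (θ from 0 to 2π): 1029π.

Therefore ∮_C F · dr = 1029π.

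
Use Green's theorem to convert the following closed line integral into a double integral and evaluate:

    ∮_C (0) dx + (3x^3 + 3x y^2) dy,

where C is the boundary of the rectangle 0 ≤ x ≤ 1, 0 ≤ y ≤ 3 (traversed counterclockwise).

Green's theorem converts the closed line integral into a double integral over the enclosed region D:

    ∮_C P dx + Q dy = ∬_D (∂Q/∂x - ∂P/∂y) dA.

Here P = 0, Q = 3x^3 + 3x y^2, so

    ∂Q/∂x = 9x^2 + 3y^2,    ∂P/∂y = 0,
    ∂Q/∂x - ∂P/∂y = 9x^2 + 3y^2.

D is the region 0 ≤ x ≤ 1, 0 ≤ y ≤ 3. Evaluating the double integral:

    ∬_D (9x^2 + 3y^2) dA = ∫_0^{1} ∫_0^{3} (9x^2 + 3y^2) dy dx.

Inner (y from 0 to 3): 27x^2 + 27.
Outer (x from 0 to 1): 36.

Therefore ∮_C P dx + Q dy = 36.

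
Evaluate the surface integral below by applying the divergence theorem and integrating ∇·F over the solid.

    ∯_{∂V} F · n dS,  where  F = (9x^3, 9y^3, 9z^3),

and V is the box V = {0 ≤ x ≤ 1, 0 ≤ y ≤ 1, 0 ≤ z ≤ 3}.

By the divergence theorem,

    ∯_{∂V} F · n dS = ∭_V (∇ · F) dV.

Compute the divergence:
    ∇ · F = ∂F_x/∂x + ∂F_y/∂y + ∂F_z/∂z = 27x^2 + 27y^2 + 27z^2.

V is a rectangular box, so dV = dx dy dz with 0 ≤ x ≤ 1, 0 ≤ y ≤ 1, 0 ≤ z ≤ 3.

Integrate (27x^2 + 27y^2 + 27z^2) over V as an iterated integral:

    ∭_V (∇·F) dV = ∫_0^{1} ∫_0^{1} ∫_0^{3} (27x^2 + 27y^2 + 27z^2) dz dy dx.

Inner (z from 0 to 3): 81x^2 + 81y^2 + 243.
Middle (y from 0 to 1): 81x^2 + 270.
Outer (x from 0 to 1): 297.

Therefore ∯_{∂V} F · n dS = 297.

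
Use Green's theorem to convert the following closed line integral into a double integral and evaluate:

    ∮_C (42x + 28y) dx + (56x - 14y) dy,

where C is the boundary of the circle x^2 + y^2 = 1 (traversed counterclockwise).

Green's theorem converts the closed line integral into a double integral over the enclosed region D:

    ∮_C P dx + Q dy = ∬_D (∂Q/∂x - ∂P/∂y) dA.

Here P = 42x + 28y, Q = 56x - 14y, so

    ∂Q/∂x = 56,    ∂P/∂y = 28,
    ∂Q/∂x - ∂P/∂y = 28.

D is the region x^2 + y^2 ≤ 1. Evaluating the double integral:

In polar coordinates (x = r cos θ, y = r sin θ, dA = r dr dθ) the integrand becomes 28, so

    ∬_D (28) dA = ∫_0^{2π} ∫_0^{1} (28) · r dr dθ.

Inner (r from 0 to 1): 14.
Outer (θ from 0 to 2π): 28π.

Therefore ∮_C P dx + Q dy = 28π.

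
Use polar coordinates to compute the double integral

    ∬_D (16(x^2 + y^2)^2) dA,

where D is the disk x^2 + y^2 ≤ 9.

The region D is 0 ≤ r ≤ 3, 0 ≤ θ ≤ 2π in polar coordinates, where x = r cos(θ), y = r sin(θ), and dA = r dr dθ.

Under the substitution, the integrand becomes 16r^4, so

    ∬_D (16(x^2 + y^2)^2) dA = ∫_{0}^{2π} ∫_{0}^{3} (16r^4) · r dr dθ.

Inner integral (in r): ∫_{0}^{3} (16r^4) · r dr = 1944.

Outer integral (in θ): ∫_{0}^{2π} (1944) dθ = 3888π.

Therefore ∬_D (16(x^2 + y^2)^2) dA = 3888π.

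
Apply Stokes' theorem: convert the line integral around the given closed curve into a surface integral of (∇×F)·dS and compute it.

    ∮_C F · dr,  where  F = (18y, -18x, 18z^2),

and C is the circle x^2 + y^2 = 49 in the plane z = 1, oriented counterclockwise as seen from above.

Let S be the flat disk x^2 + y^2 ≤ 49 in the plane z = 1, with upward unit normal n̂ = ẑ. By Stokes' theorem,

    ∮_C F · dr = ∬_S (∇ × F) · n̂ dS = ∬_D (curl F)_z dA,

where D is the disk x^2 + y^2 ≤ 49.

Compute the curl of F = (18y, -18x, 18z^2):
    (∇ × F)_x = ∂F_z/∂y - ∂F_y/∂z = 0,
    (∇ × F)_y = ∂F_x/∂z - ∂F_z/∂x = 0,
    (∇ × F)_z = ∂F_y/∂x - ∂F_x/∂y = -36.

On z = 1, (curl F)_z = -36.

Convert to polar (x = r cos θ, y = r sin θ, dA = r dr dθ); the integrand becomes -36, so

    ∬_D (curl F)_z dA = ∫_0^{2π} ∫_0^{7} (-36) · r dr dθ.

Inner (r from 0 to 7): -882.
Outer (θ from 0 to 2π): -1764π.

Therefore ∮_C F · dr = -1764π.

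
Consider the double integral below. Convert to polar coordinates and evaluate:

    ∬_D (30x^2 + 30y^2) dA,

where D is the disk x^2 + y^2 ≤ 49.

The region D is 0 ≤ r ≤ 7, 0 ≤ θ ≤ 2π in polar coordinates, where x = r cos(θ), y = r sin(θ), and dA = r dr dθ.

Under the substitution, the integrand becomes 30r^2, so

    ∬_D (30x^2 + 30y^2) dA = ∫_{0}^{2π} ∫_{0}^{7} (30r^2) · r dr dθ.

Inner integral (in r): ∫_{0}^{7} (30r^2) · r dr = 36015/2.

Outer integral (in θ): ∫_{0}^{2π} (36015/2) dθ = 36015π.

Therefore ∬_D (30x^2 + 30y^2) dA = 36015π.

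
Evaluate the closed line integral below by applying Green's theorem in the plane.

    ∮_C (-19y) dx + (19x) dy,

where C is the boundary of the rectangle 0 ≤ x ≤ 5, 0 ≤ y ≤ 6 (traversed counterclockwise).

Green's theorem converts the closed line integral into a double integral over the enclosed region D:

    ∮_C P dx + Q dy = ∬_D (∂Q/∂x - ∂P/∂y) dA.

Here P = -19y, Q = 19x, so

    ∂Q/∂x = 19,    ∂P/∂y = -19,
    ∂Q/∂x - ∂P/∂y = 38.

D is the region 0 ≤ x ≤ 5, 0 ≤ y ≤ 6. Evaluating the double integral:

    ∬_D (38) dA = ∫_0^{5} ∫_0^{6} (38) dy dx.

Inner (y from 0 to 6): 228.
Outer (x from 0 to 5): 1140.

Therefore ∮_C P dx + Q dy = 1140.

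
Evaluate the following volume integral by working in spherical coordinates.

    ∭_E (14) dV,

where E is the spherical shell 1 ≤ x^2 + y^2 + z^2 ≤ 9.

In spherical coordinates, x = ρ sin(φ) cos(θ), y = ρ sin(φ) sin(θ), z = ρ cos(φ), and dV = ρ^2 sin(φ) dρ dφ dθ.

The integrand becomes 14, so

    ∭_E (14) dV = ∫_{0}^{2π} ∫_{0}^{π} ∫_{1}^{3} (14) · ρ^2 sin(φ) dρ dφ dθ.

Inner (ρ): 364sin(φ)/3.
Middle (φ): 728/3.
Outer (θ): 1456π/3.

Therefore the triple integral equals 1456π/3.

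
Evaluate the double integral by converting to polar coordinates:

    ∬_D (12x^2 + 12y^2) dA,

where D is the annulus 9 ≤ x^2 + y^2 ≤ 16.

The region D is 3 ≤ r ≤ 4, 0 ≤ θ ≤ 2π in polar coordinates, where x = r cos(θ), y = r sin(θ), and dA = r dr dθ.

Under the substitution, the integrand becomes 12r^2, so

    ∬_D (12x^2 + 12y^2) dA = ∫_{0}^{2π} ∫_{3}^{4} (12r^2) · r dr dθ.

Inner integral (in r): ∫_{3}^{4} (12r^2) · r dr = 525.

Outer integral (in θ): ∫_{0}^{2π} (525) dθ = 1050π.

Therefore ∬_D (12x^2 + 12y^2) dA = 1050π.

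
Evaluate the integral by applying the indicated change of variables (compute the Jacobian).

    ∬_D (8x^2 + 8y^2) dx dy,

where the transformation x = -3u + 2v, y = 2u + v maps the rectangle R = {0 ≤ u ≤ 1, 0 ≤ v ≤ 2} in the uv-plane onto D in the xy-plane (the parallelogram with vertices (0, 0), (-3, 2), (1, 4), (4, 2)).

Compute the Jacobian determinant of (x, y) with respect to (u, v):

    ∂(x,y)/∂(u,v) = | -3  2 | = (-3)(1) - (2)(2) = -7.
                   | 2  1 |

Its absolute value is |J| = 7 (the area scaling factor).

Substituting x = -3u + 2v, y = 2u + v into the integrand,

    8x^2 + 8y^2 → 104u^2 - 64u v + 40v^2,

so the integral becomes

    ∬_R (104u^2 - 64u v + 40v^2) · |J| du dv = ∫_0^1 ∫_0^2 (728u^2 - 448u v + 280v^2) dv du.

Inner (v): 1456u^2 - 896u + 2240/3.
Outer (u): 784.

Therefore ∬_D (8x^2 + 8y^2) dx dy = 784.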